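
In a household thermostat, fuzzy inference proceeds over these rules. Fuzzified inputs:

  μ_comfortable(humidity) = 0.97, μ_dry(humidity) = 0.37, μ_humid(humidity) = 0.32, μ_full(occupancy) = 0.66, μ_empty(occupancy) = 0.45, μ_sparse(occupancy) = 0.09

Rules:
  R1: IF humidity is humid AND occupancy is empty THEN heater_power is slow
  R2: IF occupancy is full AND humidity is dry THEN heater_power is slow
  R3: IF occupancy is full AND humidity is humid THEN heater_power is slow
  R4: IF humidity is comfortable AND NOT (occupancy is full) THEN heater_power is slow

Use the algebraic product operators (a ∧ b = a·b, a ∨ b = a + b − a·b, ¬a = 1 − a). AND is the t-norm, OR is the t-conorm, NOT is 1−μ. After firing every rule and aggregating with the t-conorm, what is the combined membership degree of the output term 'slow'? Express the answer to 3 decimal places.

R1: humid=0.32, empty=0.45; AND[a·b] → w = 0.1440
R2: full=0.66, dry=0.37; AND[a·b] → w = 0.2442
R3: full=0.66, humid=0.32; AND[a·b] → w = 0.2112
R4: comfortable=0.97, ¬full=1−0.66=0.34; AND[a·b] → w = 0.3298
Rules with consequent 'slow': {R1, R2, R3, R4} → strengths 0.1440, 0.2442, 0.2112, 0.3298
Aggregate via t-conorm [a + b − a·b]: 0.6580

0.658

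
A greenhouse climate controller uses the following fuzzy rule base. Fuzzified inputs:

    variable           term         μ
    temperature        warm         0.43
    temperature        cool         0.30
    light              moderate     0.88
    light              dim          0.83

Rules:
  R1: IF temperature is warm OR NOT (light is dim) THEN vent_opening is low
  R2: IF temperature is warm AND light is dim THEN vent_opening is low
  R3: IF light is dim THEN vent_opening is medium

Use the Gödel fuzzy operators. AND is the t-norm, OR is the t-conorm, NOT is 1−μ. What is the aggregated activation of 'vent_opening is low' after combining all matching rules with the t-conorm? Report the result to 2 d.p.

0.43

R1: warm=0.43, ¬dim=1−0.83=0.17; OR[max(a, b)] → w = 0.43
R2: warm=0.43, dim=0.83; AND[min(a, b)] → w = 0.43
R3: dim=0.83 → w = 0.83
Rules with consequent 'low': {R1, R2} → strengths 0.43, 0.43
Aggregate via t-conorm [max(a, b)]: 0.43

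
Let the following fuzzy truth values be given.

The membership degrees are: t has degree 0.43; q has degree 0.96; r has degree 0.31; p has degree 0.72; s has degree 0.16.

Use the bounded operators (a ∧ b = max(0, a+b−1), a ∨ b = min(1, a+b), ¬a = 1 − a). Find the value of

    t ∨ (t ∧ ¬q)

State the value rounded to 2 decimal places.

0.43

¬q = 1 − 0.96 = 0.04
t ∧ ¬q = max(0, a+b−1) on (0.43, 0.04) = 0.00
t ∨ (t ∧ ¬q) = min(1, a+b) on (0.43, 0.00) = 0.43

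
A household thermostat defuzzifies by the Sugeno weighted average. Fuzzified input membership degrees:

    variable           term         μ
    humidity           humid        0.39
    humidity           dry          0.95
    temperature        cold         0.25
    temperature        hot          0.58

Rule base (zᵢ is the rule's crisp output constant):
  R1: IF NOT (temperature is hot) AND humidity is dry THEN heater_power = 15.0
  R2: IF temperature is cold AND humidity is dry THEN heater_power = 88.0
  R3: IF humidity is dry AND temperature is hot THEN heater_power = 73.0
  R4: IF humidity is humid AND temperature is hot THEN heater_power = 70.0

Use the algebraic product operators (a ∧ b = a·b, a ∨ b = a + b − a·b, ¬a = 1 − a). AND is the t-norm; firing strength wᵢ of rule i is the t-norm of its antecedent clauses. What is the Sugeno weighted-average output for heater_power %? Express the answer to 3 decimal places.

58.670

R1 (z=15.0): ¬hot=1−0.58=0.42, dry=0.95; AND[a·b] → w = 0.3990
R2 (z=88.0): cold=0.25, dry=0.95; AND[a·b] → w = 0.2375
R3 (z=73.0): dry=0.95, hot=0.58; AND[a·b] → w = 0.5510
R4 (z=70.0): humid=0.39, hot=0.58; AND[a·b] → w = 0.2262
Weighted average = (0.3990·15.0 + 0.2375·88.0 + 0.5510·73.0 + 0.2262·70.0) / (0.3990 + 0.2375 + 0.5510 + 0.2262)
  = 82.9420 / 1.4137 = 58.670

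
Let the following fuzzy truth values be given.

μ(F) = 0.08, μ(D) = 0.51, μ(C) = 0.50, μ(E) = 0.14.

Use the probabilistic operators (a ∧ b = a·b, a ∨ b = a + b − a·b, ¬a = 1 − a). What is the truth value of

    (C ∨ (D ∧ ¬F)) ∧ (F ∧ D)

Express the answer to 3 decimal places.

0.030

¬F = 1 − 0.0800 = 0.9200
D ∧ ¬F = a·b on (0.5100, 0.9200) = 0.4692
C ∨ (D ∧ ¬F) = a + b − a·b on (0.5000, 0.4692) = 0.7346
F ∧ D = a·b on (0.0800, 0.5100) = 0.0408
(C ∨ (D ∧ ¬F)) ∧ (F ∧ D) = a·b on (0.7346, 0.0408) = 0.0300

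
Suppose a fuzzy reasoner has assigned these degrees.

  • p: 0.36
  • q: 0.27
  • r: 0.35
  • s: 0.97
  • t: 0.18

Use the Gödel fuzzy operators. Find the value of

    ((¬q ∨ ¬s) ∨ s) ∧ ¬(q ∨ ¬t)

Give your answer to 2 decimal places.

0.18

¬q = 1 − 0.27 = 0.73
¬s = 1 − 0.97 = 0.03
¬q ∨ ¬s = max(a, b) on (0.73, 0.03) = 0.73
(¬q ∨ ¬s) ∨ s = max(a, b) on (0.73, 0.97) = 0.97
¬t = 1 − 0.18 = 0.82
q ∨ ¬t = max(a, b) on (0.27, 0.82) = 0.82
¬(q ∨ ¬t) = 1 − 0.82 = 0.18
((¬q ∨ ¬s) ∨ s) ∧ ¬(q ∨ ¬t) = min(a, b) on (0.97, 0.18) = 0.18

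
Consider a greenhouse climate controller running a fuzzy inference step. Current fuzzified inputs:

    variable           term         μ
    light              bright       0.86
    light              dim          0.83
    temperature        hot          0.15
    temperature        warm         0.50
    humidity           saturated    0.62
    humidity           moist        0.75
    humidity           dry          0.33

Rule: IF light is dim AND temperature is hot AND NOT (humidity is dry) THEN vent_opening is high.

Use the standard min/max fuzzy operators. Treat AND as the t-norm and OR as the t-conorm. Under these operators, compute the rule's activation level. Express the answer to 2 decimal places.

firing strength: dim=0.83, hot=0.15, ¬dry=1−0.33=0.67; AND[min(a, b)] → w = 0.15

0.15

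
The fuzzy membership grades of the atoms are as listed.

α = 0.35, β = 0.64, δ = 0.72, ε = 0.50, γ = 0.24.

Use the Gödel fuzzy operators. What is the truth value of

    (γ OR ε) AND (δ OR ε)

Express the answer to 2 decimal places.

γ OR ε = max(a, b) on (0.24, 0.50) = 0.50
δ OR ε = max(a, b) on (0.72, 0.50) = 0.72
(γ OR ε) AND (δ OR ε) = min(a, b) on (0.50, 0.72) = 0.50

0.50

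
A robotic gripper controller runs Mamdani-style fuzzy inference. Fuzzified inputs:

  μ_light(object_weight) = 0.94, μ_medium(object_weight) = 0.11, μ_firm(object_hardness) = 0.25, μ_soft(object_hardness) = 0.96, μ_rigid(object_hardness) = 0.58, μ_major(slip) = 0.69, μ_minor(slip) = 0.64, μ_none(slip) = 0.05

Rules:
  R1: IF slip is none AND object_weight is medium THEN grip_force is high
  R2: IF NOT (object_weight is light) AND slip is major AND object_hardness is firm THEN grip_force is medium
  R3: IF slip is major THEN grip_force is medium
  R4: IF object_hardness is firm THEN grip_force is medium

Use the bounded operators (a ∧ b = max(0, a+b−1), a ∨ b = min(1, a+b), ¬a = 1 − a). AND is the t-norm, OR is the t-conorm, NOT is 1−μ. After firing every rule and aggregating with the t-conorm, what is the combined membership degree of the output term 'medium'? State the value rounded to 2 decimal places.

0.94

R1: none=0.05, medium=0.11; AND[max(0, a+b−1)] → w = 0.00
R2: ¬light=1−0.94=0.06, major=0.69, firm=0.25; AND[max(0, a+b−1)] → w = 0.00
R3: major=0.69 → w = 0.69
R4: firm=0.25 → w = 0.25
Rules with consequent 'medium': {R2, R3, R4} → strengths 0.00, 0.69, 0.25
Aggregate via t-conorm [min(1, a+b)]: 0.94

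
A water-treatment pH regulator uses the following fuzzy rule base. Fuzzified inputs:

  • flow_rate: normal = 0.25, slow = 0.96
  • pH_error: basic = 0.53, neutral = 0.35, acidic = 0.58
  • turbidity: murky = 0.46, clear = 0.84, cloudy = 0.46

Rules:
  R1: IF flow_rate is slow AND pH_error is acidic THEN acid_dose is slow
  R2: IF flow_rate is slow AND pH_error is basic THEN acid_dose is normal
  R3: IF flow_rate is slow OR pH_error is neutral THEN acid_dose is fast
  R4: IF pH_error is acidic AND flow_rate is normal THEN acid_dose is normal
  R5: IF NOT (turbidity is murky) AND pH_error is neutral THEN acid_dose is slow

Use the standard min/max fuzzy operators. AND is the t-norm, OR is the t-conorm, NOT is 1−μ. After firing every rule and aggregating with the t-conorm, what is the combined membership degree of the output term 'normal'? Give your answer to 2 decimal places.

R1: slow=0.96, acidic=0.58; AND[min(a, b)] → w = 0.58
R2: slow=0.96, basic=0.53; AND[min(a, b)] → w = 0.53
R3: slow=0.96, neutral=0.35; OR[max(a, b)] → w = 0.96
R4: acidic=0.58, normal=0.25; AND[min(a, b)] → w = 0.25
R5: ¬murky=1−0.46=0.54, neutral=0.35; AND[min(a, b)] → w = 0.35
Rules with consequent 'normal': {R2, R4} → strengths 0.53, 0.25
Aggregate via t-conorm [max(a, b)]: 0.53

0.53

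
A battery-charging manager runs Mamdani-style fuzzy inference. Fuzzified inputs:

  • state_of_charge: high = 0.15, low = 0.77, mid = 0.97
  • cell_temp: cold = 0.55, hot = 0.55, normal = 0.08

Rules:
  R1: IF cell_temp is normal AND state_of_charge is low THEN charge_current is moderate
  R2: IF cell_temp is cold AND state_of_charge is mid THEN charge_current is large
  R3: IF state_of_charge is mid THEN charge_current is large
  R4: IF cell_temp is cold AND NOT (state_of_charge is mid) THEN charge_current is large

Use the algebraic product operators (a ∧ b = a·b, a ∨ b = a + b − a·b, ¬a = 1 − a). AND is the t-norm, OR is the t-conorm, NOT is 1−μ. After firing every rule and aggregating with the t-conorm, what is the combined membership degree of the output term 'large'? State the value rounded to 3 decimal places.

0.986

R1: normal=0.08, low=0.77; AND[a·b] → w = 0.0616
R2: cold=0.55, mid=0.97; AND[a·b] → w = 0.5335
R3: mid=0.97 → w = 0.9700
R4: cold=0.55, ¬mid=1−0.97=0.03; AND[a·b] → w = 0.0165
Rules with consequent 'large': {R2, R3, R4} → strengths 0.5335, 0.9700, 0.0165
Aggregate via t-conorm [a + b − a·b]: 0.9862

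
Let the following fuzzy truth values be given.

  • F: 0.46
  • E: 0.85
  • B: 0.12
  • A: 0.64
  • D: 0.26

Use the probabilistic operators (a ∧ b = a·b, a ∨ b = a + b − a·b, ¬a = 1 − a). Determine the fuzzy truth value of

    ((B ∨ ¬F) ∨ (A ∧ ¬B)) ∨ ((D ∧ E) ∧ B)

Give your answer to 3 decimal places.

0.828

¬F = 1 − 0.4600 = 0.5400
B ∨ ¬F = a + b − a·b on (0.1200, 0.5400) = 0.5952
¬B = 1 − 0.1200 = 0.8800
A ∧ ¬B = a·b on (0.6400, 0.8800) = 0.5632
(B ∨ ¬F) ∨ (A ∧ ¬B) = a + b − a·b on (0.5952, 0.5632) = 0.8232
D ∧ E = a·b on (0.2600, 0.8500) = 0.2210
(D ∧ E) ∧ B = a·b on (0.2210, 0.1200) = 0.0265
((B ∨ ¬F) ∨ (A ∧ ¬B)) ∨ ((D ∧ E) ∧ B) = a + b − a·b on (0.8232, 0.0265) = 0.8279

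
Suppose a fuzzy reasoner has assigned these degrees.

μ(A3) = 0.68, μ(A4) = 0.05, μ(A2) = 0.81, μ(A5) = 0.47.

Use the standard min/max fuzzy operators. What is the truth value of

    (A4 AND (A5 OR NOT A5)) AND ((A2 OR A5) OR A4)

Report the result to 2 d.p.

NOT A5 = 1 − 0.47 = 0.53
A5 OR NOT A5 = max(a, b) on (0.47, 0.53) = 0.53
A4 AND (A5 OR NOT A5) = min(a, b) on (0.05, 0.53) = 0.05
A2 OR A5 = max(a, b) on (0.81, 0.47) = 0.81
(A2 OR A5) OR A4 = max(a, b) on (0.81, 0.05) = 0.81
(A4 AND (A5 OR NOT A5)) AND ((A2 OR A5) OR A4) = min(a, b) on (0.05, 0.81) = 0.05

0.05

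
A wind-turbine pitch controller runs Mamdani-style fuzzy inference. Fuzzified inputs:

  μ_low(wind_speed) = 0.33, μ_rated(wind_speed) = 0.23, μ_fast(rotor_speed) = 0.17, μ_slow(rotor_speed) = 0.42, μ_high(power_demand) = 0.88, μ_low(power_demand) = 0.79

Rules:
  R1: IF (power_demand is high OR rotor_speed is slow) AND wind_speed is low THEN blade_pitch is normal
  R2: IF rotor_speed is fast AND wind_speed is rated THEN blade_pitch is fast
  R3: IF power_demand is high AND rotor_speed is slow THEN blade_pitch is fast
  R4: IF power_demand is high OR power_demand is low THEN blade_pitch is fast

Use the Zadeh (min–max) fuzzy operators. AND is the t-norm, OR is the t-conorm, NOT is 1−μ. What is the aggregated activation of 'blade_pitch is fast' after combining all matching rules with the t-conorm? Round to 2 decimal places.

R1: (high=0.88 OR slow=0.42) = 0.88; AND[min(a, b)] with low=0.33 → w = 0.33
R2: fast=0.17, rated=0.23; AND[min(a, b)] → w = 0.17
R3: high=0.88, slow=0.42; AND[min(a, b)] → w = 0.42
R4: high=0.88, low=0.79; OR[max(a, b)] → w = 0.88
Rules with consequent 'fast': {R2, R3, R4} → strengths 0.17, 0.42, 0.88
Aggregate via t-conorm [max(a, b)]: 0.88

0.88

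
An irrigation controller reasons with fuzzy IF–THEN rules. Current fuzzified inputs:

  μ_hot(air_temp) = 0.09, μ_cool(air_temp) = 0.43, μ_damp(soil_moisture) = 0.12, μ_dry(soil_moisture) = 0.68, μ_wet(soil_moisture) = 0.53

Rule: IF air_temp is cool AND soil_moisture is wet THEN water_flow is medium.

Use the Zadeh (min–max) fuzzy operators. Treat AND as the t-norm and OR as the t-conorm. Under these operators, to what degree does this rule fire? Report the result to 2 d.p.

0.43

firing strength: cool=0.43, wet=0.53; AND[min(a, b)] → w = 0.43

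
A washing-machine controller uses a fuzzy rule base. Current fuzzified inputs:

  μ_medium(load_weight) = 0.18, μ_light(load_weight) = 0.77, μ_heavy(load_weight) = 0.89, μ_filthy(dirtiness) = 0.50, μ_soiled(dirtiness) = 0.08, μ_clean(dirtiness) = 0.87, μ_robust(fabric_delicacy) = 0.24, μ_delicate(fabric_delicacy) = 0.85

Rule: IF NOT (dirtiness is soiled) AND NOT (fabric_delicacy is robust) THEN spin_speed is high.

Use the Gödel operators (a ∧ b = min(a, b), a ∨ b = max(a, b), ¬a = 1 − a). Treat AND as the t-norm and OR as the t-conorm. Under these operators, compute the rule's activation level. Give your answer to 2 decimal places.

0.76

firing strength: ¬soiled=1−0.08=0.92, ¬robust=1−0.24=0.76; AND[min(a, b)] → w = 0.76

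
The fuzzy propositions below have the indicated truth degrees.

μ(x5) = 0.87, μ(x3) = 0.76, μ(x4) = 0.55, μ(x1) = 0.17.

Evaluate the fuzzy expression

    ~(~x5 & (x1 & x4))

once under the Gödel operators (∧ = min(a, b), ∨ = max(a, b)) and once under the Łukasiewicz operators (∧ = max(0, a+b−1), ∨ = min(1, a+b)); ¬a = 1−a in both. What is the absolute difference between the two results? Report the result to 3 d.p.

Under Gödel:
  ~x5 = 1 − 0.87 = 0.13
  x1 & x4 = min(a, b) on (0.17, 0.55) = 0.17
  ~x5 & (x1 & x4) = min(a, b) on (0.13, 0.17) = 0.13
  ~(~x5 & (x1 & x4)) = 1 − 0.13 = 0.87
  → value = 0.8700
Under Łukasiewicz:
  ~x5 = 1 − 0.87 = 0.13
  x1 & x4 = max(0, a+b−1) on (0.17, 0.55) = 0.00
  ~x5 & (x1 & x4) = max(0, a+b−1) on (0.13, 0.00) = 0.00
  ~(~x5 & (x1 & x4)) = 1 − 0.00 = 1.00
  → value = 1.0000
|0.8700 − 1.0000| = 0.130

0.130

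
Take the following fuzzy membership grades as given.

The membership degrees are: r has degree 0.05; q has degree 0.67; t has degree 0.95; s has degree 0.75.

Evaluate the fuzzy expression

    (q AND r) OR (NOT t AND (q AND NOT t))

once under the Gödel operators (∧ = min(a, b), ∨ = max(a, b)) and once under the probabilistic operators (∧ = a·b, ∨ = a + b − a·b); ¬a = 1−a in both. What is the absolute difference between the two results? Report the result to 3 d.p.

Under Gödel:
  q AND r = min(a, b) on (0.67, 0.05) = 0.05
  NOT t = 1 − 0.95 = 0.05
  NOT t = 1 − 0.95 = 0.05
  q AND NOT t = min(a, b) on (0.67, 0.05) = 0.05
  NOT t AND (q AND NOT t) = min(a, b) on (0.05, 0.05) = 0.05
  (q AND r) OR (NOT t AND (q AND NOT t)) = max(a, b) on (0.05, 0.05) = 0.05
  → value = 0.0500
Under probabilistic:
  q AND r = a·b on (0.6700, 0.0500) = 0.0335
  NOT t = 1 − 0.9500 = 0.0500
  NOT t = 1 − 0.9500 = 0.0500
  q AND NOT t = a·b on (0.6700, 0.0500) = 0.0335
  NOT t AND (q AND NOT t) = a·b on (0.0500, 0.0335) = 0.0017
  (q AND r) OR (NOT t AND (q AND NOT t)) = a + b − a·b on (0.0335, 0.0017) = 0.0351
  → value = 0.0351
|0.0500 − 0.0351| = 0.015

0.015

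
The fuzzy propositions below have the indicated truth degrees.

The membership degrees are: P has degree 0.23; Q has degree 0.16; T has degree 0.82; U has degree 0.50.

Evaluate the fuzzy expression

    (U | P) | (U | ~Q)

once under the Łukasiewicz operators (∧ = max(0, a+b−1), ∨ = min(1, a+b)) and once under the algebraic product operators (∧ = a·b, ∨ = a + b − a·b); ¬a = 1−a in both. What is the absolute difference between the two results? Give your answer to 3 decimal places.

0.031

Under Łukasiewicz:
  U | P = min(1, a+b) on (0.50, 0.23) = 0.73
  ~Q = 1 − 0.16 = 0.84
  U | ~Q = min(1, a+b) on (0.50, 0.84) = 1.00
  (U | P) | (U | ~Q) = min(1, a+b) on (0.73, 1.00) = 1.00
  → value = 1.0000
Under algebraic product:
  U | P = a + b − a·b on (0.5000, 0.2300) = 0.6150
  ~Q = 1 − 0.1600 = 0.8400
  U | ~Q = a + b − a·b on (0.5000, 0.8400) = 0.9200
  (U | P) | (U | ~Q) = a + b − a·b on (0.6150, 0.9200) = 0.9692
  → value = 0.9692
|1.0000 − 0.9692| = 0.031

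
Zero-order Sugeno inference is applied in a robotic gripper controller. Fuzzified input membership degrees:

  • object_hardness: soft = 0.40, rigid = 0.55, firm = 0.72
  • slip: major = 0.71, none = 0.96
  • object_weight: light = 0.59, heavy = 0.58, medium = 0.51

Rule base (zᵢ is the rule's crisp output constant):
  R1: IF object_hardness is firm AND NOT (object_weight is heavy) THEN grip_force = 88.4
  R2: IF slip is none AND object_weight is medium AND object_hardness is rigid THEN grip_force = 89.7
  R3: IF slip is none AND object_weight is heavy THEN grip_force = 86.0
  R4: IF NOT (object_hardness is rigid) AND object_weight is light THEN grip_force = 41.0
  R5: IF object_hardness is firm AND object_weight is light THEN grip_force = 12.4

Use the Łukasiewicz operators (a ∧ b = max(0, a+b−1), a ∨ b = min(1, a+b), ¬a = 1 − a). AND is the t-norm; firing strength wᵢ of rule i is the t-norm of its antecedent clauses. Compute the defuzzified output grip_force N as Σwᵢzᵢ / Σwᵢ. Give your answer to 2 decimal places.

62.95

R1 (z=88.4): firm=0.72, ¬heavy=1−0.58=0.42; AND[max(0, a+b−1)] → w = 0.14
R2 (z=89.7): none=0.96, medium=0.51, rigid=0.55; AND[max(0, a+b−1)] → w = 0.02
R3 (z=86.0): none=0.96, heavy=0.58; AND[max(0, a+b−1)] → w = 0.54
R4 (z=41.0): ¬rigid=1−0.55=0.45, light=0.59; AND[max(0, a+b−1)] → w = 0.04
R5 (z=12.4): firm=0.72, light=0.59; AND[max(0, a+b−1)] → w = 0.31
Weighted average = (0.14·88.4 + 0.02·89.7 + 0.54·86.0 + 0.04·41.0 + 0.31·12.4) / (0.14 + 0.02 + 0.54 + 0.04 + 0.31)
  = 66.0940 / 1.0500 = 62.95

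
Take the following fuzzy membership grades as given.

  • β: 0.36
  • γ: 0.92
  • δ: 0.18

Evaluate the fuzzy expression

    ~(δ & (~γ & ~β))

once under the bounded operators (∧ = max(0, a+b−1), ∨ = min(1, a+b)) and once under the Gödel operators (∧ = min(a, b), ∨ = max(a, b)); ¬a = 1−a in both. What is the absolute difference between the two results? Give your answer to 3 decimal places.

Under bounded:
  ~γ = 1 − 0.92 = 0.08
  ~β = 1 − 0.36 = 0.64
  ~γ & ~β = max(0, a+b−1) on (0.08, 0.64) = 0.00
  δ & (~γ & ~β) = max(0, a+b−1) on (0.18, 0.00) = 0.00
  ~(δ & (~γ & ~β)) = 1 − 0.00 = 1.00
  → value = 1.0000
Under Gödel:
  ~γ = 1 − 0.92 = 0.08
  ~β = 1 − 0.36 = 0.64
  ~γ & ~β = min(a, b) on (0.08, 0.64) = 0.08
  δ & (~γ & ~β) = min(a, b) on (0.18, 0.08) = 0.08
  ~(δ & (~γ & ~β)) = 1 − 0.08 = 0.92
  → value = 0.9200
|1.0000 − 0.9200| = 0.080

0.080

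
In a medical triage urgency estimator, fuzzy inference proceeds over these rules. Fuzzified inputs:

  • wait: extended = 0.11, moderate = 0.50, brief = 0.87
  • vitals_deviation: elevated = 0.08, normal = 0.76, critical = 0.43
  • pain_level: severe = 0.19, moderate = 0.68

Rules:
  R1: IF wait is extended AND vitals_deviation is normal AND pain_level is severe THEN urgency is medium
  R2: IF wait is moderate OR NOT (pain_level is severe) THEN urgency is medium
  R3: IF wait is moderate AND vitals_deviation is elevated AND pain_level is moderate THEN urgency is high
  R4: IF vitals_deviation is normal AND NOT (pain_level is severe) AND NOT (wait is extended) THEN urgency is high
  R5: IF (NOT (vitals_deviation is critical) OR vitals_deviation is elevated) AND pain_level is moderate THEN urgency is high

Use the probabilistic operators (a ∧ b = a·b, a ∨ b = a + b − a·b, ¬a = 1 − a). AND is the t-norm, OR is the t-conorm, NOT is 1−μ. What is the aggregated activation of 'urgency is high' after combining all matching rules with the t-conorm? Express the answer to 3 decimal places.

0.741

R1: extended=0.11, normal=0.76, severe=0.19; AND[a·b] → w = 0.0159
R2: moderate=0.50, ¬severe=1−0.19=0.81; OR[a + b − a·b] → w = 0.9050
R3: moderate=0.50, elevated=0.08, moderate=0.68; AND[a·b] → w = 0.0272
R4: normal=0.76, ¬severe=1−0.19=0.81, ¬extended=1−0.11=0.89; AND[a·b] → w = 0.5479
R5: (¬critical=1−0.43=0.57 OR elevated=0.08) = 0.6044; AND[a·b] with moderate=0.68 → w = 0.4110
Rules with consequent 'high': {R3, R4, R5} → strengths 0.0272, 0.5479, 0.4110
Aggregate via t-conorm [a + b − a·b]: 0.7409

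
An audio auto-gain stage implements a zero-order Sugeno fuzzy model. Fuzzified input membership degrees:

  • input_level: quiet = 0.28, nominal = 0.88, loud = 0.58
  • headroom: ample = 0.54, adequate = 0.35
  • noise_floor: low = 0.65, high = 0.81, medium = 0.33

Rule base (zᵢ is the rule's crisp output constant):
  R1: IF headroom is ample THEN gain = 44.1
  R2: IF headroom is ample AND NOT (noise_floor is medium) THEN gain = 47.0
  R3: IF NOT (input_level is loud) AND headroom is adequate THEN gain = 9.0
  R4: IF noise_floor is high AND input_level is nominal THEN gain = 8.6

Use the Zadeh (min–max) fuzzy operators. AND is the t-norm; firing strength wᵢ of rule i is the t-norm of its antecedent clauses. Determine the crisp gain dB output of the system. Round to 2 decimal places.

26.48

R1 (z=44.1): ample=0.54 → w = 0.54
R2 (z=47.0): ample=0.54, ¬medium=1−0.33=0.67; AND[min(a, b)] → w = 0.54
R3 (z=9.0): ¬loud=1−0.58=0.42, adequate=0.35; AND[min(a, b)] → w = 0.35
R4 (z=8.6): high=0.81, nominal=0.88; AND[min(a, b)] → w = 0.81
Weighted average = (0.54·44.1 + 0.54·47.0 + 0.35·9.0 + 0.81·8.6) / (0.54 + 0.54 + 0.35 + 0.81)
  = 59.3100 / 2.2400 = 26.48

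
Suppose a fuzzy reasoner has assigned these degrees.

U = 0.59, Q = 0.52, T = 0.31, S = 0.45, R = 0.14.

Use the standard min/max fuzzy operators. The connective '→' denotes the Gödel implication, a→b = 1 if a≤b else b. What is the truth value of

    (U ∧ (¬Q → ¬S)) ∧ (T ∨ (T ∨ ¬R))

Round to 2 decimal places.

¬Q = 1 − 0.52 = 0.48
¬S = 1 − 0.45 = 0.55
¬Q → ¬S  [Gödel: 1 if a≤b else b] with a=0.48, b=0.55 → 1.00
U ∧ (¬Q → ¬S) = min(a, b) on (0.59, 1.00) = 0.59
¬R = 1 − 0.14 = 0.86
T ∨ ¬R = max(a, b) on (0.31, 0.86) = 0.86
T ∨ (T ∨ ¬R) = max(a, b) on (0.31, 0.86) = 0.86
(U ∧ (¬Q → ¬S)) ∧ (T ∨ (T ∨ ¬R)) = min(a, b) on (0.59, 0.86) = 0.59

0.59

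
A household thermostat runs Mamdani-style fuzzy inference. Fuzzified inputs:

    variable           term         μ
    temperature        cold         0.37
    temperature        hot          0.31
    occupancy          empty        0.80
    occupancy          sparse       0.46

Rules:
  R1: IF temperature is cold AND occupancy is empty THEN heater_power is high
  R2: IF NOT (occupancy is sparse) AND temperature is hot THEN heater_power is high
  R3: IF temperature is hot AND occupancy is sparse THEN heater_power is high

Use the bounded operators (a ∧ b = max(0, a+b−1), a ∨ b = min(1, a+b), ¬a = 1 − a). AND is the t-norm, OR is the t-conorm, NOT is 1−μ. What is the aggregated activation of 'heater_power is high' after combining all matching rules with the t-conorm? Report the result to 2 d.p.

R1: cold=0.37, empty=0.80; AND[max(0, a+b−1)] → w = 0.17
R2: ¬sparse=1−0.46=0.54, hot=0.31; AND[max(0, a+b−1)] → w = 0.00
R3: hot=0.31, sparse=0.46; AND[max(0, a+b−1)] → w = 0.00
Rules with consequent 'high': {R1, R2, R3} → strengths 0.17, 0.00, 0.00
Aggregate via t-conorm [min(1, a+b)]: 0.17

0.17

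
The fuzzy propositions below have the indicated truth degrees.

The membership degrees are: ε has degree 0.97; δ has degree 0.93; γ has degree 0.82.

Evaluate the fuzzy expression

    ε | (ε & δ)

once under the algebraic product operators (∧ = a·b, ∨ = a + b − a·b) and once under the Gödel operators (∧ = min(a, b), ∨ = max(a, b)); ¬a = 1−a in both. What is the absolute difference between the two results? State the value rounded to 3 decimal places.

Under algebraic product:
  ε & δ = a·b on (0.9700, 0.9300) = 0.9021
  ε | (ε & δ) = a + b − a·b on (0.9700, 0.9021) = 0.9971
  → value = 0.9971
Under Gödel:
  ε & δ = min(a, b) on (0.97, 0.93) = 0.93
  ε | (ε & δ) = max(a, b) on (0.97, 0.93) = 0.97
  → value = 0.9700
|0.9971 − 0.9700| = 0.027

0.027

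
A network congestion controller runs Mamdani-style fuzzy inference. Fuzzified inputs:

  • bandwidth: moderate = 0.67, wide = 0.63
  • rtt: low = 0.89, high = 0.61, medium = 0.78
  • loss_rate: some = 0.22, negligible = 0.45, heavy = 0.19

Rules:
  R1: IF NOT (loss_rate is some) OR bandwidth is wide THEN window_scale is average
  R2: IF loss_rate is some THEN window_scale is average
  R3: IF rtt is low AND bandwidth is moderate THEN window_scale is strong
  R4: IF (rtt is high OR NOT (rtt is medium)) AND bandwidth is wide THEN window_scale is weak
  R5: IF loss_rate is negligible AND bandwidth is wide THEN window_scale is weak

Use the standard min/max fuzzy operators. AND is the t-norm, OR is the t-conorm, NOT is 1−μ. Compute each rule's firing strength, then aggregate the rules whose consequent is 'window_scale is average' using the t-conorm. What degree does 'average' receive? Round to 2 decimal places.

R1: ¬some=1−0.22=0.78, wide=0.63; OR[max(a, b)] → w = 0.78
R2: some=0.22 → w = 0.22
R3: low=0.89, moderate=0.67; AND[min(a, b)] → w = 0.67
R4: (high=0.61 OR ¬medium=1−0.78=0.22) = 0.61; AND[min(a, b)] with wide=0.63 → w = 0.61
R5: negligible=0.45, wide=0.63; AND[min(a, b)] → w = 0.45
Rules with consequent 'average': {R1, R2} → strengths 0.78, 0.22
Aggregate via t-conorm [max(a, b)]: 0.78

0.78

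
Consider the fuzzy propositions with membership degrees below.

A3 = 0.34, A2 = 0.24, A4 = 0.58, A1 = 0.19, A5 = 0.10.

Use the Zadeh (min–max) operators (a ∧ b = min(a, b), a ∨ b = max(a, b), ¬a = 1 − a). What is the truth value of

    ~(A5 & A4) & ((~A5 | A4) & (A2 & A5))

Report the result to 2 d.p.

A5 & A4 = min(a, b) on (0.10, 0.58) = 0.10
~(A5 & A4) = 1 − 0.10 = 0.90
~A5 = 1 − 0.10 = 0.90
~A5 | A4 = max(a, b) on (0.90, 0.58) = 0.90
A2 & A5 = min(a, b) on (0.24, 0.10) = 0.10
(~A5 | A4) & (A2 & A5) = min(a, b) on (0.90, 0.10) = 0.10
~(A5 & A4) & ((~A5 | A4) & (A2 & A5)) = min(a, b) on (0.90, 0.10) = 0.10

0.10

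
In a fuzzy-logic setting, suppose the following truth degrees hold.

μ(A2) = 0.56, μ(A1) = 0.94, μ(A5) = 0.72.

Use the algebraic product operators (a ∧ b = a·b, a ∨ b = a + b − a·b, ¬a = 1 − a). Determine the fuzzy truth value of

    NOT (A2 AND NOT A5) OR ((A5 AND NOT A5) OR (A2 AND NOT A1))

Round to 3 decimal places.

0.879

NOT A5 = 1 − 0.7200 = 0.2800
A2 AND NOT A5 = a·b on (0.5600, 0.2800) = 0.1568
NOT (A2 AND NOT A5) = 1 − 0.1568 = 0.8432
NOT A5 = 1 − 0.7200 = 0.2800
A5 AND NOT A5 = a·b on (0.7200, 0.2800) = 0.2016
NOT A1 = 1 − 0.9400 = 0.0600
A2 AND NOT A1 = a·b on (0.5600, 0.0600) = 0.0336
(A5 AND NOT A5) OR (A2 AND NOT A1) = a + b − a·b on (0.2016, 0.0336) = 0.2284
NOT (A2 AND NOT A5) OR ((A5 AND NOT A5) OR (A2 AND NOT A1)) = a + b − a·b on (0.8432, 0.2284) = 0.8790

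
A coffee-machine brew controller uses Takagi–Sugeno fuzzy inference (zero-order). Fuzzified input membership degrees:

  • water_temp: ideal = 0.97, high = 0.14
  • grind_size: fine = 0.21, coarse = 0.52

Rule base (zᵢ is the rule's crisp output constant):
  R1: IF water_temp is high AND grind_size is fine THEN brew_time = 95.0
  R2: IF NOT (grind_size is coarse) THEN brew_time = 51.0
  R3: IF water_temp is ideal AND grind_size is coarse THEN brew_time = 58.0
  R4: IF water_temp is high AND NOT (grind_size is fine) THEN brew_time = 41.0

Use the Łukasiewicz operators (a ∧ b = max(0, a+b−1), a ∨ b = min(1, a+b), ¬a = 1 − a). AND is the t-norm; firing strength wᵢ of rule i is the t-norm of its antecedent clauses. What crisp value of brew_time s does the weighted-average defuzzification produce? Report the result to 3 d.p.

R1 (z=95.0): high=0.14, fine=0.21; AND[max(0, a+b−1)] → w = 0.00
R2 (z=51.0): ¬coarse=1−0.52=0.48 → w = 0.48
R3 (z=58.0): ideal=0.97, coarse=0.52; AND[max(0, a+b−1)] → w = 0.49
R4 (z=41.0): high=0.14, ¬fine=1−0.21=0.79; AND[max(0, a+b−1)] → w = 0.00
Weighted average = (0.00·95.0 + 0.48·51.0 + 0.49·58.0 + 0.00·41.0) / (0.00 + 0.48 + 0.49 + 0.00)
  = 52.9000 / 0.9700 = 54.536

54.536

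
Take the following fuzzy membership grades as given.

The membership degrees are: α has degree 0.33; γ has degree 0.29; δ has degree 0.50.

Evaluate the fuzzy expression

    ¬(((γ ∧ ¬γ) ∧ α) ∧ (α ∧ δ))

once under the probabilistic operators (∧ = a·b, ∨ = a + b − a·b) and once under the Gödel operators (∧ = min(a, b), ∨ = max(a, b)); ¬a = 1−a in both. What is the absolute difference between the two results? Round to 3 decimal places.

Under probabilistic:
  ¬γ = 1 − 0.2900 = 0.7100
  γ ∧ ¬γ = a·b on (0.2900, 0.7100) = 0.2059
  (γ ∧ ¬γ) ∧ α = a·b on (0.2059, 0.3300) = 0.0679
  α ∧ δ = a·b on (0.3300, 0.5000) = 0.1650
  ((γ ∧ ¬γ) ∧ α) ∧ (α ∧ δ) = a·b on (0.0679, 0.1650) = 0.0112
  ¬(((γ ∧ ¬γ) ∧ α) ∧ (α ∧ δ)) = 1 − 0.0112 = 0.9888
  → value = 0.9888
Under Gödel:
  ¬γ = 1 − 0.29 = 0.71
  γ ∧ ¬γ = min(a, b) on (0.29, 0.71) = 0.29
  (γ ∧ ¬γ) ∧ α = min(a, b) on (0.29, 0.33) = 0.29
  α ∧ δ = min(a, b) on (0.33, 0.50) = 0.33
  ((γ ∧ ¬γ) ∧ α) ∧ (α ∧ δ) = min(a, b) on (0.29, 0.33) = 0.29
  ¬(((γ ∧ ¬γ) ∧ α) ∧ (α ∧ δ)) = 1 − 0.29 = 0.71
  → value = 0.7100
|0.9888 − 0.7100| = 0.279

0.279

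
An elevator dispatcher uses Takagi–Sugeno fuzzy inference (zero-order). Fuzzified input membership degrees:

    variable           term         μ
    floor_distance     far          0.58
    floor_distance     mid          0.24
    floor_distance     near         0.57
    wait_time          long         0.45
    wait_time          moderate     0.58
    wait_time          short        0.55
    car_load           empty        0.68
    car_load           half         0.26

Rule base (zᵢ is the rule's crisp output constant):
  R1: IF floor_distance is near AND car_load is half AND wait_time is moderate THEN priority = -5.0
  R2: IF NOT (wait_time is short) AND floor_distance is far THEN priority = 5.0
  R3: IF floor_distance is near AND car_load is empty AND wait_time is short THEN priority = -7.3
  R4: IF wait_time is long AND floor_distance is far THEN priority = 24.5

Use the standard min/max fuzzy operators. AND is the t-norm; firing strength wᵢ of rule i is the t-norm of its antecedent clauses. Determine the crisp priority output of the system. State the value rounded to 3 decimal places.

R1 (z=-5.0): near=0.57, half=0.26, moderate=0.58; AND[min(a, b)] → w = 0.26
R2 (z=5.0): ¬short=1−0.55=0.45, far=0.58; AND[min(a, b)] → w = 0.45
R3 (z=-7.3): near=0.57, empty=0.68, short=0.55; AND[min(a, b)] → w = 0.55
R4 (z=24.5): long=0.45, far=0.58; AND[min(a, b)] → w = 0.45
Weighted average = (0.26·-5.0 + 0.45·5.0 + 0.55·-7.3 + 0.45·24.5) / (0.26 + 0.45 + 0.55 + 0.45)
  = 7.9600 / 1.7100 = 4.655

4.655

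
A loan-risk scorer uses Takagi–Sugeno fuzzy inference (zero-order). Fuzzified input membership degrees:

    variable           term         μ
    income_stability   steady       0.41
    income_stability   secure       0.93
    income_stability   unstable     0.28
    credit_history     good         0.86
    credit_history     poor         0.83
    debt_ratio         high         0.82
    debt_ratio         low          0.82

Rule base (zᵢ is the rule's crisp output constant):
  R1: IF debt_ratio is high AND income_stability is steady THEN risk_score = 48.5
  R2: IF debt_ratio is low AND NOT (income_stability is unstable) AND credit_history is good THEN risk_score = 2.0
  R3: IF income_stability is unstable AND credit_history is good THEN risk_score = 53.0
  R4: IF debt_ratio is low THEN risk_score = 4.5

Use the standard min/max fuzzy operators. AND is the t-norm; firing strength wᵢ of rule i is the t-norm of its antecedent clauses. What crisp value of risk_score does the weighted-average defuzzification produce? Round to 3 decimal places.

R1 (z=48.5): high=0.82, steady=0.41; AND[min(a, b)] → w = 0.41
R2 (z=2.0): low=0.82, ¬unstable=1−0.28=0.72, good=0.86; AND[min(a, b)] → w = 0.72
R3 (z=53.0): unstable=0.28, good=0.86; AND[min(a, b)] → w = 0.28
R4 (z=4.5): low=0.82 → w = 0.82
Weighted average = (0.41·48.5 + 0.72·2.0 + 0.28·53.0 + 0.82·4.5) / (0.41 + 0.72 + 0.28 + 0.82)
  = 39.8550 / 2.2300 = 17.872

17.872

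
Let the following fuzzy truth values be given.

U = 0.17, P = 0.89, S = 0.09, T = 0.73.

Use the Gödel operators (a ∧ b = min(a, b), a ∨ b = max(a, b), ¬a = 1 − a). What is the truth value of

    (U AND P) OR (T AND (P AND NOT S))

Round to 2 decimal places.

0.73

U AND P = min(a, b) on (0.17, 0.89) = 0.17
NOT S = 1 − 0.09 = 0.91
P AND NOT S = min(a, b) on (0.89, 0.91) = 0.89
T AND (P AND NOT S) = min(a, b) on (0.73, 0.89) = 0.73
(U AND P) OR (T AND (P AND NOT S)) = max(a, b) on (0.17, 0.73) = 0.73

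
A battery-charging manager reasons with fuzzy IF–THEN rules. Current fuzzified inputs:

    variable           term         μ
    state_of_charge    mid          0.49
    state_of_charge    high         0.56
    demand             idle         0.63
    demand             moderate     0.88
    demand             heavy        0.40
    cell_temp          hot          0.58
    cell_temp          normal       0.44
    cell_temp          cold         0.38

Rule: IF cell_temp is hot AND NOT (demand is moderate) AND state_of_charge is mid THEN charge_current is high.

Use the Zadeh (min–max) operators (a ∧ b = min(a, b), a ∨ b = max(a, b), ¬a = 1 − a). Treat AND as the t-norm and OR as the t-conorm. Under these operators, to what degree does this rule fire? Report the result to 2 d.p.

0.12

firing strength: hot=0.58, ¬moderate=1−0.88=0.12, mid=0.49; AND[min(a, b)] → w = 0.12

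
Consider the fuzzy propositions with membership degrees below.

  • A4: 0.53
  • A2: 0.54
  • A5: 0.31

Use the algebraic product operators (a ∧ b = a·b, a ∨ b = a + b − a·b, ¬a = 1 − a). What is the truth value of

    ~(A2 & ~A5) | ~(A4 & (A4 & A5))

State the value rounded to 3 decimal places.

~A5 = 1 − 0.3100 = 0.6900
A2 & ~A5 = a·b on (0.5400, 0.6900) = 0.3726
~(A2 & ~A5) = 1 − 0.3726 = 0.6274
A4 & A5 = a·b on (0.5300, 0.3100) = 0.1643
A4 & (A4 & A5) = a·b on (0.5300, 0.1643) = 0.0871
~(A4 & (A4 & A5)) = 1 − 0.0871 = 0.9129
~(A2 & ~A5) | ~(A4 & (A4 & A5)) = a + b − a·b on (0.6274, 0.9129) = 0.9676

0.968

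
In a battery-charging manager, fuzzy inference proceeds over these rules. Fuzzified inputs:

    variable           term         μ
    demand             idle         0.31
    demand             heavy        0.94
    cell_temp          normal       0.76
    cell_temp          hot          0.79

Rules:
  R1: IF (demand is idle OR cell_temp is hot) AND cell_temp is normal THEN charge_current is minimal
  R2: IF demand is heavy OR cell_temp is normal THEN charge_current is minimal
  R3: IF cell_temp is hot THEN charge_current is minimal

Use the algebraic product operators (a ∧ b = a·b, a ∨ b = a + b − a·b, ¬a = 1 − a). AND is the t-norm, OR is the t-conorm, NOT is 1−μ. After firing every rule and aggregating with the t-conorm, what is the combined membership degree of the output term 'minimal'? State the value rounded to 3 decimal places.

0.999

R1: (idle=0.31 OR hot=0.79) = 0.8551; AND[a·b] with normal=0.76 → w = 0.6499
R2: heavy=0.94, normal=0.76; OR[a + b − a·b] → w = 0.9856
R3: hot=0.79 → w = 0.7900
Rules with consequent 'minimal': {R1, R2, R3} → strengths 0.6499, 0.9856, 0.7900
Aggregate via t-conorm [a + b − a·b]: 0.9989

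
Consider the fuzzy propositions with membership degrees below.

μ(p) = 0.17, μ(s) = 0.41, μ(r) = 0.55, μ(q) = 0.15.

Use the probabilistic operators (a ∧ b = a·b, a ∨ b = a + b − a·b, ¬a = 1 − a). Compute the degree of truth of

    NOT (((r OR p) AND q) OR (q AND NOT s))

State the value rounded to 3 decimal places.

r OR p = a + b − a·b on (0.5500, 0.1700) = 0.6265
(r OR p) AND q = a·b on (0.6265, 0.1500) = 0.0940
NOT s = 1 − 0.4100 = 0.5900
q AND NOT s = a·b on (0.1500, 0.5900) = 0.0885
((r OR p) AND q) OR (q AND NOT s) = a + b − a·b on (0.0940, 0.0885) = 0.1742
NOT (((r OR p) AND q) OR (q AND NOT s)) = 1 − 0.1742 = 0.8258

0.826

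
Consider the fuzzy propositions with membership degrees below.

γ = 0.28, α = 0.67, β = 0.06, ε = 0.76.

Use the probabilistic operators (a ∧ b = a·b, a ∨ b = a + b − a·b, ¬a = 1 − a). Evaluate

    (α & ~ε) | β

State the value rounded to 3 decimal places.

0.211

~ε = 1 − 0.7600 = 0.2400
α & ~ε = a·b on (0.6700, 0.2400) = 0.1608
(α & ~ε) | β = a + b − a·b on (0.1608, 0.0600) = 0.2112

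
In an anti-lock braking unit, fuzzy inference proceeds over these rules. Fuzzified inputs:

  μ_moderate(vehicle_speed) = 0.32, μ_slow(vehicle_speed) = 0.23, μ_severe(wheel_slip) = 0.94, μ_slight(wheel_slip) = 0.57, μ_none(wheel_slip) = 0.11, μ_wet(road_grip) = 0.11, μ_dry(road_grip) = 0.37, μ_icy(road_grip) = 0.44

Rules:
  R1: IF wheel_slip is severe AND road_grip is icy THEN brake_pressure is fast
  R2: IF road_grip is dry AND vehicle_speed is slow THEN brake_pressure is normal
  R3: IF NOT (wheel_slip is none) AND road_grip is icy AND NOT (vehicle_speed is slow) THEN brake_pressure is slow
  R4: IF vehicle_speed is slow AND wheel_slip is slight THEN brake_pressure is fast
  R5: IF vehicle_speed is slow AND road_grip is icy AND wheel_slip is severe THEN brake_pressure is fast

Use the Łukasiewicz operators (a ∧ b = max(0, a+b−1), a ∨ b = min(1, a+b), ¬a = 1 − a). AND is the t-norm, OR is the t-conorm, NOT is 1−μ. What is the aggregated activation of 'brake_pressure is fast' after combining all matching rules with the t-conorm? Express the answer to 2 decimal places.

0.38

R1: severe=0.94, icy=0.44; AND[max(0, a+b−1)] → w = 0.38
R2: dry=0.37, slow=0.23; AND[max(0, a+b−1)] → w = 0.00
R3: ¬none=1−0.11=0.89, icy=0.44, ¬slow=1−0.23=0.77; AND[max(0, a+b−1)] → w = 0.10
R4: slow=0.23, slight=0.57; AND[max(0, a+b−1)] → w = 0.00
R5: slow=0.23, icy=0.44, severe=0.94; AND[max(0, a+b−1)] → w = 0.00
Rules with consequent 'fast': {R1, R4, R5} → strengths 0.38, 0.00, 0.00
Aggregate via t-conorm [min(1, a+b)]: 0.38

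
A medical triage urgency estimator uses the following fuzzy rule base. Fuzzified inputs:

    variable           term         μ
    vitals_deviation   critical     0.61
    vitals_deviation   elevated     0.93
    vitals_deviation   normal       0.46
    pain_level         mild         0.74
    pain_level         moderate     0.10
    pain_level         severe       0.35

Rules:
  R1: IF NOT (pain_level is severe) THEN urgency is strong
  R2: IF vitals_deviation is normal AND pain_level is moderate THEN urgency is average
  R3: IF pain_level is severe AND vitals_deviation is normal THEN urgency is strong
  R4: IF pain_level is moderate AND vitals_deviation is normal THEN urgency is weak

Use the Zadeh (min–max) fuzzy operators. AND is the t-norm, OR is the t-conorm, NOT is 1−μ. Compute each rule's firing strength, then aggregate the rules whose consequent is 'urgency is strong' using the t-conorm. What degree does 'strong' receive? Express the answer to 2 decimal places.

0.65

R1: ¬severe=1−0.35=0.65 → w = 0.65
R2: normal=0.46, moderate=0.10; AND[min(a, b)] → w = 0.10
R3: severe=0.35, normal=0.46; AND[min(a, b)] → w = 0.35
R4: moderate=0.10, normal=0.46; AND[min(a, b)] → w = 0.10
Rules with consequent 'strong': {R1, R3} → strengths 0.65, 0.35
Aggregate via t-conorm [max(a, b)]: 0.65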